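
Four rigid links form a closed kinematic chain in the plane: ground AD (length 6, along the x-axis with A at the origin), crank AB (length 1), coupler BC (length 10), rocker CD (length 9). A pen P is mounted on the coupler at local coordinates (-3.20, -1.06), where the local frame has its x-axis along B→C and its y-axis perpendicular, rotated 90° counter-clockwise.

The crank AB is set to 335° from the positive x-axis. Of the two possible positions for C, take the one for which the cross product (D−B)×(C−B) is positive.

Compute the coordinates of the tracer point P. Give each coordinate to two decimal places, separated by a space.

A=(0,0), D=(6.00,0)
B = A + 1.00·(cos335°, sin335°) = (0.9063, -0.4226)
|BD| = 5.1112
circle(B,10.00) ∩ circle(D,9.00): a=4.4143, h=8.9730
  candidates: C₊=(4.5635,8.8846) cross=45.863; C₋=(6.0474,-8.9999) cross=-45.863
  mode + wants cross > 0 → take C=(4.5635,8.8846) (cross=45.863)
ex = (C−B)/|BC| = (0.3657,0.9307); ey = (-0.9307,0.3657)
P = B + -3.20·ex + -1.06·ey = (0.7226,-3.7886)

0.72 -3.79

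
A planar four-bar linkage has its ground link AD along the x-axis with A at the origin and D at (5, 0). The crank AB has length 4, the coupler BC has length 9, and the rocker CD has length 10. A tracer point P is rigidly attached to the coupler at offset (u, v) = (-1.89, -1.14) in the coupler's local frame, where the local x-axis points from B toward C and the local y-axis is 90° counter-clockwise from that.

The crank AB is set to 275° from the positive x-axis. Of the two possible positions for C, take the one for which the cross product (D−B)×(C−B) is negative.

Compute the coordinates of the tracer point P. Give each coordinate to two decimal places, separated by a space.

A=(0,0), D=(5.00,0)
B = A + 4.00·(cos275°, sin275°) = (0.3486, -3.9848)
|BD| = 6.1248
circle(B,9.00) ∩ circle(D,10.00): a=1.5114, h=8.8722
  candidates: C₊=(-4.2758,3.7363) cross=54.341; C₋=(7.2686,-9.7393) cross=-54.341
  mode - wants cross < 0 → take C=(7.2686,-9.7393) (cross=-54.341)
ex = (C−B)/|BC| = (0.7689,-0.6394); ey = (0.6394,0.7689)
P = B + -1.89·ex + -1.14·ey = (-1.8335,-3.6529)

-1.83 -3.65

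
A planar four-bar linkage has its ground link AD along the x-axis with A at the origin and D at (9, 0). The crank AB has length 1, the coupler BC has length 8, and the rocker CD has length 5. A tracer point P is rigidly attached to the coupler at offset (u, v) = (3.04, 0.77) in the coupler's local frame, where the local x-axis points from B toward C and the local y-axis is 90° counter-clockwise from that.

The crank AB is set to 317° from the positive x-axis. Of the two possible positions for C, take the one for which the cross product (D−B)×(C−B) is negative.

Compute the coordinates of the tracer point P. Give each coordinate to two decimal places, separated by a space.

A=(0,0), D=(9.00,0)
B = A + 1.00·(cos317°, sin317°) = (0.7314, -0.6820)
|BD| = 8.2967
circle(B,8.00) ∩ circle(D,5.00): a=6.4987, h=4.6655
  candidates: C₊=(6.8245,4.5019) cross=38.709; C₋=(7.5916,-4.7975) cross=-38.709
  mode - wants cross < 0 → take C=(7.5916,-4.7975) (cross=-38.709)
ex = (C−B)/|BC| = (0.8575,-0.5144); ey = (0.5144,0.8575)
P = B + 3.04·ex + 0.77·ey = (3.7344,-1.5856)

3.73 -1.59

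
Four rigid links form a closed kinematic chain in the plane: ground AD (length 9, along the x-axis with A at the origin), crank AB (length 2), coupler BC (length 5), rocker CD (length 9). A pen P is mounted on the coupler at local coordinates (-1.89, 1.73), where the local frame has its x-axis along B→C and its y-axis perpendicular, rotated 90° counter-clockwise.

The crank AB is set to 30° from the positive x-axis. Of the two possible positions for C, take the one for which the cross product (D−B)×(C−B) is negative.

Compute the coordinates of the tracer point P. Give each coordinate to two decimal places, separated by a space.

A=(0,0), D=(9.00,0)
B = A + 2.00·(cos30°, sin30°) = (1.7321, 1.0000)
|BD| = 7.3364
circle(B,5.00) ∩ circle(D,9.00): a=-0.1484, h=4.9978
  candidates: C₊=(2.2663,5.9714) cross=36.666; C₋=(0.9038,-3.9309) cross=-36.666
  mode - wants cross < 0 → take C=(0.9038,-3.9309) (cross=-36.666)
ex = (C−B)/|BC| = (-0.1656,-0.9862); ey = (0.9862,-0.1656)
P = B + -1.89·ex + 1.73·ey = (3.7512,2.5773)

3.75 2.58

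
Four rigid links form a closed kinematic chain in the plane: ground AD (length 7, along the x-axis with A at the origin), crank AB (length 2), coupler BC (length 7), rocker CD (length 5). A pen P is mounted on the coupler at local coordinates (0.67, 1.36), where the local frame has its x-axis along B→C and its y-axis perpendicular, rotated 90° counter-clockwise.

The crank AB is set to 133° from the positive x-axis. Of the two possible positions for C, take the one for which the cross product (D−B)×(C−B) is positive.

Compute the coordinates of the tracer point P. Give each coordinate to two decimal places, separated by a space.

A=(0,0), D=(7.00,0)
B = A + 2.00·(cos133°, sin133°) = (-1.3640, 1.4627)
|BD| = 8.4909
circle(B,7.00) ∩ circle(D,5.00): a=5.6587, h=4.1205
  candidates: C₊=(4.9200,4.5468) cross=34.987; C₋=(3.5003,-3.5710) cross=-34.987
  mode + wants cross > 0 → take C=(4.9200,4.5468) (cross=34.987)
ex = (C−B)/|BC| = (0.8977,0.4406); ey = (-0.4406,0.8977)
P = B + 0.67·ex + 1.36·ey = (-1.3617,2.9788)

-1.36 2.98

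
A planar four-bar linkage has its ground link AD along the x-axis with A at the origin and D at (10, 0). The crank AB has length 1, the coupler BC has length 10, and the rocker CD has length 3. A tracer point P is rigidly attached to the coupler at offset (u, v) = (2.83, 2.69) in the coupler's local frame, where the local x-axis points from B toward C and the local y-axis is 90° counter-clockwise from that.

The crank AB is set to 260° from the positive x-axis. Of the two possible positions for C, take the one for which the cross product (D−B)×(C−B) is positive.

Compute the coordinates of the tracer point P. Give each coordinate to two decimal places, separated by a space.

A=(0,0), D=(10.00,0)
B = A + 1.00·(cos260°, sin260°) = (-0.1736, -0.9848)
|BD| = 10.2212
circle(B,10.00) ∩ circle(D,3.00): a=9.5621, h=2.9267
  candidates: C₊=(9.0620,2.8496) cross=29.914; C₋=(9.6260,-2.9766) cross=-29.914
  mode + wants cross > 0 → take C=(9.0620,2.8496) (cross=29.914)
ex = (C−B)/|BC| = (0.9236,0.3834); ey = (-0.3834,0.9236)
P = B + 2.83·ex + 2.69·ey = (1.4086,2.5847)

1.41 2.58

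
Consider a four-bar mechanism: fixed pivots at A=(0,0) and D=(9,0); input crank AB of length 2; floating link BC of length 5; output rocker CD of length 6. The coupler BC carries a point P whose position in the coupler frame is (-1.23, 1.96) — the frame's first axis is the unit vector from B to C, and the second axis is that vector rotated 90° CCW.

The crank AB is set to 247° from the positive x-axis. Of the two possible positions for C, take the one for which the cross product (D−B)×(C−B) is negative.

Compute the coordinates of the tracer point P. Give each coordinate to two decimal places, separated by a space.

A=(0,0), D=(9.00,0)
B = A + 2.00·(cos247°, sin247°) = (-0.7815, -1.8410)
|BD| = 9.9532
circle(B,5.00) ∩ circle(D,6.00): a=4.4240, h=2.3298
  candidates: C₊=(3.1353,1.2669) cross=23.189; C₋=(3.9972,-3.3123) cross=-23.189
  mode - wants cross < 0 → take C=(3.9972,-3.3123) (cross=-23.189)
ex = (C−B)/|BC| = (0.9557,-0.2943); ey = (0.2943,0.9557)
P = B + -1.23·ex + 1.96·ey = (-1.3802,0.3942)

-1.38 0.39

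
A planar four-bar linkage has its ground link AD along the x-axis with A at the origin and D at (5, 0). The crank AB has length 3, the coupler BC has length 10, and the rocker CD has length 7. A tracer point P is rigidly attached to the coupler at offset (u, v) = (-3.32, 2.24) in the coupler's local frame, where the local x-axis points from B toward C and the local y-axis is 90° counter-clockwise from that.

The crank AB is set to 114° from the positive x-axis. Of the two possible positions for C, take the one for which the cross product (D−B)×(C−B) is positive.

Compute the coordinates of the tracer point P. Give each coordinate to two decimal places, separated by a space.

A=(0,0), D=(5.00,0)
B = A + 3.00·(cos114°, sin114°) = (-1.2202, 2.7406)
|BD| = 6.7972
circle(B,10.00) ∩ circle(D,7.00): a=7.1501, h=6.9911
  candidates: C₊=(8.1418,6.2553) cross=47.520; C₋=(2.5042,-6.5399) cross=-47.520
  mode + wants cross > 0 → take C=(8.1418,6.2553) (cross=47.520)
ex = (C−B)/|BC| = (0.9362,0.3515); ey = (-0.3515,0.9362)
P = B + -3.32·ex + 2.24·ey = (-5.1157,3.6708)

-5.12 3.67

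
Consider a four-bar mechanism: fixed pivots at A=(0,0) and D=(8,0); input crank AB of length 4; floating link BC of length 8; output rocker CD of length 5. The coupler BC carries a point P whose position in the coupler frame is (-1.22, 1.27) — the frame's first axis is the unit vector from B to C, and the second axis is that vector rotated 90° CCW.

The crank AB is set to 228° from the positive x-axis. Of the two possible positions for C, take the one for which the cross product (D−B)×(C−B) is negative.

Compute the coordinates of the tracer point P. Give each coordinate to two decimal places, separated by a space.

-3.69 -1.53

A=(0,0), D=(8.00,0)
B = A + 4.00·(cos228°, sin228°) = (-2.6765, -2.9726)
|BD| = 11.0826
circle(B,8.00) ∩ circle(D,5.00): a=7.3008, h=3.2708
  candidates: C₊=(3.4795,2.1366) cross=36.249; C₋=(5.2341,-4.1653) cross=-36.249
  mode - wants cross < 0 → take C=(5.2341,-4.1653) (cross=-36.249)
ex = (C−B)/|BC| = (0.9888,-0.1491); ey = (0.1491,0.9888)
P = B + -1.22·ex + 1.27·ey = (-3.6935,-1.5349)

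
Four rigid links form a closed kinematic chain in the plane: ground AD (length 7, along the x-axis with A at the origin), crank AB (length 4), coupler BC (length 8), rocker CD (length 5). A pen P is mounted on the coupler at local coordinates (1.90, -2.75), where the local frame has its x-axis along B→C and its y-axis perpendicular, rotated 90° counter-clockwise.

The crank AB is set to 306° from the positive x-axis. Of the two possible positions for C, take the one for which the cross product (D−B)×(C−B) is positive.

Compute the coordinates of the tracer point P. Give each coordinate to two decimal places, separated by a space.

A=(0,0), D=(7.00,0)
B = A + 4.00·(cos306°, sin306°) = (2.3511, -3.2361)
|BD| = 5.6643
circle(B,8.00) ∩ circle(D,5.00): a=6.2748, h=4.9626
  candidates: C₊=(4.6659,4.4217) cross=28.109; C₋=(10.3362,-3.7242) cross=-28.109
  mode + wants cross > 0 → take C=(4.6659,4.4217) (cross=28.109)
ex = (C−B)/|BC| = (0.2893,0.9572); ey = (-0.9572,0.2893)
P = B + 1.90·ex + -2.75·ey = (5.5333,-2.2130)

5.53 -2.21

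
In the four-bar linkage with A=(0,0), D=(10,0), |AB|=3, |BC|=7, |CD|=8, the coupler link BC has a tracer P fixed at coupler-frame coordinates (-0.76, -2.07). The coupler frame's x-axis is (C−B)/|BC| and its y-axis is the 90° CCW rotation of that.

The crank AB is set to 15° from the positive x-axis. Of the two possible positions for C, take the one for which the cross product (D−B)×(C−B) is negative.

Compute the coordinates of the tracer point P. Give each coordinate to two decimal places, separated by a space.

A=(0,0), D=(10.00,0)
B = A + 3.00·(cos15°, sin15°) = (2.8978, 0.7765)
|BD| = 7.1445
circle(B,7.00) ∩ circle(D,8.00): a=2.5225, h=6.5297
  candidates: C₊=(6.1150,6.9933) cross=46.652; C₋=(4.6957,-5.9887) cross=-46.652
  mode - wants cross < 0 → take C=(4.6957,-5.9887) (cross=-46.652)
ex = (C−B)/|BC| = (0.2568,-0.9665); ey = (0.9665,0.2568)
P = B + -0.76·ex + -2.07·ey = (0.7020,0.9793)

0.70 0.98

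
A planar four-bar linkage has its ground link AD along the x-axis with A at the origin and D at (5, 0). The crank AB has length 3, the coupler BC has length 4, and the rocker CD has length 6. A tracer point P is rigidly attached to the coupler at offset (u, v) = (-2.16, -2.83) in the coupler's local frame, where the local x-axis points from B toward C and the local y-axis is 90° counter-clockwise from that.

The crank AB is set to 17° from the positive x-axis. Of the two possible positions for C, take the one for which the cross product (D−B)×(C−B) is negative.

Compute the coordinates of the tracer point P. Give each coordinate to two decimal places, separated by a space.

A=(0,0), D=(5.00,0)
B = A + 3.00·(cos17°, sin17°) = (2.8689, 0.8771)
|BD| = 2.3045
circle(B,4.00) ∩ circle(D,6.00): a=-3.1870, h=2.4172
  candidates: C₊=(0.8418,4.3254) cross=5.571; C₋=(-0.9982,-0.1452) cross=-5.571
  mode - wants cross < 0 → take C=(-0.9982,-0.1452) (cross=-5.571)
ex = (C−B)/|BC| = (-0.9668,-0.2556); ey = (0.2556,-0.9668)
P = B + -2.16·ex + -2.83·ey = (4.2339,4.1652)

4.23 4.17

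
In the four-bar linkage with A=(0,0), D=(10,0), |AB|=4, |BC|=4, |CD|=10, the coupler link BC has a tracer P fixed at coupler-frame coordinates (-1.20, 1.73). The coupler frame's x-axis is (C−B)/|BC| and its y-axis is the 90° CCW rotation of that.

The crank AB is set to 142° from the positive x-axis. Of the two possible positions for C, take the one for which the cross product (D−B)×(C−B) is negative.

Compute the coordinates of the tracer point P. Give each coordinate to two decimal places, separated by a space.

-3.03 4.56

A=(0,0), D=(10.00,0)
B = A + 4.00·(cos142°, sin142°) = (-3.1520, 2.4626)
|BD| = 13.3806
circle(B,4.00) ∩ circle(D,10.00): a=3.5514, h=1.8405
  candidates: C₊=(0.6775,3.6180) cross=24.626; C₋=(-0.0000,-0.0000) cross=-24.626
  mode - wants cross < 0 → take C=(-0.0000,-0.0000) (cross=-24.626)
ex = (C−B)/|BC| = (0.7880,-0.6157); ey = (0.6157,0.7880)
P = B + -1.20·ex + 1.73·ey = (-3.0326,4.5647)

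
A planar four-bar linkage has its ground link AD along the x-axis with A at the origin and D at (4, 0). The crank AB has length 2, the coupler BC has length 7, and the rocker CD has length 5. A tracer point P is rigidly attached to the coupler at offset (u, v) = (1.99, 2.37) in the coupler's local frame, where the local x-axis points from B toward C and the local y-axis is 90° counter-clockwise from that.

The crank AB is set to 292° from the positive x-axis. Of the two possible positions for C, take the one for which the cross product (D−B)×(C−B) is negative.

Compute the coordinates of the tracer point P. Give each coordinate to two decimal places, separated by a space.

3.25 -0.03

A=(0,0), D=(4.00,0)
B = A + 2.00·(cos292°, sin292°) = (0.7492, -1.8544)
|BD| = 3.7425
circle(B,7.00) ∩ circle(D,5.00): a=5.0777, h=4.8184
  candidates: C₊=(2.7723,4.8469) cross=18.033; C₋=(7.5472,-3.5238) cross=-18.033
  mode - wants cross < 0 → take C=(7.5472,-3.5238) (cross=-18.033)
ex = (C−B)/|BC| = (0.9711,-0.2385); ey = (0.2385,0.9711)
P = B + 1.99·ex + 2.37·ey = (3.2470,-0.0274)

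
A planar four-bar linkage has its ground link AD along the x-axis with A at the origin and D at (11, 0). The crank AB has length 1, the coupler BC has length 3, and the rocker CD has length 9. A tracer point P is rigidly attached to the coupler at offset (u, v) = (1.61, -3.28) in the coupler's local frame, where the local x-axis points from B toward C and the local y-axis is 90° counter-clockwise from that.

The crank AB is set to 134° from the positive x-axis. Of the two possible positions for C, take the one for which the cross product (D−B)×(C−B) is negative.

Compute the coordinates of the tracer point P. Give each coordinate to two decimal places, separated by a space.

A=(0,0), D=(11.00,0)
B = A + 1.00·(cos134°, sin134°) = (-0.6947, 0.7193)
|BD| = 11.7168
circle(B,3.00) ∩ circle(D,9.00): a=2.7859, h=1.1131
  candidates: C₊=(2.1543,1.6593) cross=13.042; C₋=(2.0176,-0.5627) cross=-13.042
  mode - wants cross < 0 → take C=(2.0176,-0.5627) (cross=-13.042)
ex = (C−B)/|BC| = (0.9041,-0.4273); ey = (0.4273,0.9041)
P = B + 1.61·ex + -3.28·ey = (-0.6408,-2.9341)

-0.64 -2.93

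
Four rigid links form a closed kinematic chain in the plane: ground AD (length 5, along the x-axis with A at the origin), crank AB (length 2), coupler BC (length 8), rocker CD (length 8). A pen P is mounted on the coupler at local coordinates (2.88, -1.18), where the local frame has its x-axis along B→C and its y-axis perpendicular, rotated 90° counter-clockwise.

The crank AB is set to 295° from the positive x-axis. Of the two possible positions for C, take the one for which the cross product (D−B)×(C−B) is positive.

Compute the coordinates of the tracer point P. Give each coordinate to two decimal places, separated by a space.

1.66 1.19

A=(0,0), D=(5.00,0)
B = A + 2.00·(cos295°, sin295°) = (0.8452, -1.8126)
|BD| = 4.5329
circle(B,8.00) ∩ circle(D,8.00): a=2.2665, h=7.6722
  candidates: C₊=(-0.1453,6.1258) cross=34.778; C₋=(5.9906,-7.9384) cross=-34.778
  mode + wants cross > 0 → take C=(-0.1453,6.1258) (cross=34.778)
ex = (C−B)/|BC| = (-0.1238,0.9923); ey = (-0.9923,-0.1238)
P = B + 2.88·ex + -1.18·ey = (1.6596,1.1913)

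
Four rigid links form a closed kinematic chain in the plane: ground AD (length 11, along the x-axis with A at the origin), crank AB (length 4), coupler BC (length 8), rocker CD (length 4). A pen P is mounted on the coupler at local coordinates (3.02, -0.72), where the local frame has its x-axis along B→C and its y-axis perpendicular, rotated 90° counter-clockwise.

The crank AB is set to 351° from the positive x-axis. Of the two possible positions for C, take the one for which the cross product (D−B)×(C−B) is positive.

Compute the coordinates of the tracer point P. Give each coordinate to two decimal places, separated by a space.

6.84 0.52

A=(0,0), D=(11.00,0)
B = A + 4.00·(cos351°, sin351°) = (3.9508, -0.6257)
|BD| = 7.0770
circle(B,8.00) ∩ circle(D,4.00): a=6.9298, h=3.9973
  candidates: C₊=(10.4999,3.9686) cross=28.289; C₋=(11.2068,-3.9946) cross=-28.289
  mode + wants cross > 0 → take C=(10.4999,3.9686) (cross=28.289)
ex = (C−B)/|BC| = (0.8186,0.5743); ey = (-0.5743,0.8186)
P = B + 3.02·ex + -0.72·ey = (6.8366,0.5192)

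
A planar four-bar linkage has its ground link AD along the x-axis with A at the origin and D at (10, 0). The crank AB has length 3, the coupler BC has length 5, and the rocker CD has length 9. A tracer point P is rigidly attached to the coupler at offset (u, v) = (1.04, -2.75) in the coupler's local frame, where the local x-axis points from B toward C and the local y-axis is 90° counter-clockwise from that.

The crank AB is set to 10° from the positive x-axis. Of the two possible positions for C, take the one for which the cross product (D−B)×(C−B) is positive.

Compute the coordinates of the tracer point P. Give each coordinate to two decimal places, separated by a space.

5.69 1.60

A=(0,0), D=(10.00,0)
B = A + 3.00·(cos10°, sin10°) = (2.9544, 0.5209)
|BD| = 7.0648
circle(B,5.00) ∩ circle(D,9.00): a=-0.4309, h=4.9814
  candidates: C₊=(2.8920,5.5206) cross=35.193; C₋=(2.1574,-4.4151) cross=-35.193
  mode + wants cross > 0 → take C=(2.8920,5.5206) (cross=35.193)
ex = (C−B)/|BC| = (-0.0125,0.9999); ey = (-0.9999,-0.0125)
P = B + 1.04·ex + -2.75·ey = (5.6912,1.5952)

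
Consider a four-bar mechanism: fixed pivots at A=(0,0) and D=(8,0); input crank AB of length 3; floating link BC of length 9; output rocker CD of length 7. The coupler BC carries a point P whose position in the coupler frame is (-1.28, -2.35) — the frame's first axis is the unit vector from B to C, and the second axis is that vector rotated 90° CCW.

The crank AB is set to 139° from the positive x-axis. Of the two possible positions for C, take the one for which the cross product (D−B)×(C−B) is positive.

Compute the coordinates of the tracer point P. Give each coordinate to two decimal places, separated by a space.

-2.17 -0.71

A=(0,0), D=(8.00,0)
B = A + 3.00·(cos139°, sin139°) = (-2.2641, 1.9682)
|BD| = 10.4511
circle(B,9.00) ∩ circle(D,7.00): a=6.7565, h=5.9456
  candidates: C₊=(5.4912,6.5350) cross=62.138; C₋=(3.2518,-5.1434) cross=-62.138
  mode + wants cross > 0 → take C=(5.4912,6.5350) (cross=62.138)
ex = (C−B)/|BC| = (0.8617,0.5074); ey = (-0.5074,0.8617)
P = B + -1.28·ex + -2.35·ey = (-2.1747,-0.7063)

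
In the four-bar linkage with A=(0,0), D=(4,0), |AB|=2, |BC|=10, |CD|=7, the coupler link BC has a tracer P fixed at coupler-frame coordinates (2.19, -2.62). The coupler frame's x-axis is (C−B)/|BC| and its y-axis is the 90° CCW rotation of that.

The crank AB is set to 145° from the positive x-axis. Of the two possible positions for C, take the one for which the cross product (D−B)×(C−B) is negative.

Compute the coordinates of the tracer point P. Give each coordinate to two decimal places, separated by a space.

-2.50 -2.16

A=(0,0), D=(4.00,0)
B = A + 2.00·(cos145°, sin145°) = (-1.6383, 1.1472)
|BD| = 5.7538
circle(B,10.00) ∩ circle(D,7.00): a=7.3087, h=6.8251
  candidates: C₊=(6.8845,6.3781) cross=39.270; C₋=(4.1630,-6.9981) cross=-39.270
  mode - wants cross < 0 → take C=(4.1630,-6.9981) (cross=-39.270)
ex = (C−B)/|BC| = (0.5801,-0.8145); ey = (0.8145,0.5801)
P = B + 2.19·ex + -2.62·ey = (-2.5019,-2.1566)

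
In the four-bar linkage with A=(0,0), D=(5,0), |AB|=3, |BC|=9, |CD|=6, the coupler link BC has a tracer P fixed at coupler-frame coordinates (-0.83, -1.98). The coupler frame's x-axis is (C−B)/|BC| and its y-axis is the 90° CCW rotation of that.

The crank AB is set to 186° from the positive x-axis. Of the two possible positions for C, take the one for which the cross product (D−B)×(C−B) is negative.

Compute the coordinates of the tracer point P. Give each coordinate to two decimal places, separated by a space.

A=(0,0), D=(5.00,0)
B = A + 3.00·(cos186°, sin186°) = (-2.9836, -0.3136)
|BD| = 7.9897
circle(B,9.00) ∩ circle(D,6.00): a=6.8110, h=5.8831
  candidates: C₊=(3.5913,5.8323) cross=47.004; C₋=(4.0531,-5.9248) cross=-47.004
  mode - wants cross < 0 → take C=(4.0531,-5.9248) (cross=-47.004)
ex = (C−B)/|BC| = (0.7818,-0.6235); ey = (0.6235,0.7818)
P = B + -0.83·ex + -1.98·ey = (-4.8670,-1.3442)

-4.87 -1.34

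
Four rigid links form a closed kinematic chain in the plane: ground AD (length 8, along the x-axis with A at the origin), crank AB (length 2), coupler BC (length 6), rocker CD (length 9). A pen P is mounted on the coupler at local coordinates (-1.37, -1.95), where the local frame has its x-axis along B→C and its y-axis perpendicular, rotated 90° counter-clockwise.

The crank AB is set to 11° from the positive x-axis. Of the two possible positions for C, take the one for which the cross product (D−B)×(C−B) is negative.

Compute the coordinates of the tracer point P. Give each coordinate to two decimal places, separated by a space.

0.29 2.08

A=(0,0), D=(8.00,0)
B = A + 2.00·(cos11°, sin11°) = (1.9633, 0.3816)
|BD| = 6.0488
circle(B,6.00) ∩ circle(D,9.00): a=-0.6954, h=5.9596
  candidates: C₊=(1.6453,6.3732) cross=36.048; C₋=(0.8933,-5.5222) cross=-36.048
  mode - wants cross < 0 → take C=(0.8933,-5.5222) (cross=-36.048)
ex = (C−B)/|BC| = (-0.1783,-0.9840); ey = (0.9840,-0.1783)
P = B + -1.37·ex + -1.95·ey = (0.2888,2.0774)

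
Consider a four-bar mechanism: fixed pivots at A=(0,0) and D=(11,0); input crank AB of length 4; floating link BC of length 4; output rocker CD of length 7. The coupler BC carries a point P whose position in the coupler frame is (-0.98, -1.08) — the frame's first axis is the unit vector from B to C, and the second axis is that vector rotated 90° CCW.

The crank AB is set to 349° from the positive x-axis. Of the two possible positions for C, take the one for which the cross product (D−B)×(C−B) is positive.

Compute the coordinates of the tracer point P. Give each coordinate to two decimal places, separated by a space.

A=(0,0), D=(11.00,0)
B = A + 4.00·(cos349°, sin349°) = (3.9265, -0.7632)
|BD| = 7.1145
circle(B,4.00) ∩ circle(D,7.00): a=1.2381, h=3.8036
  candidates: C₊=(4.7494,3.1512) cross=27.061; C₋=(5.5655,-4.4120) cross=-27.061
  mode + wants cross > 0 → take C=(4.7494,3.1512) (cross=27.061)
ex = (C−B)/|BC| = (0.2057,0.9786); ey = (-0.9786,0.2057)
P = B + -0.98·ex + -1.08·ey = (4.7818,-1.9445)

4.78 -1.94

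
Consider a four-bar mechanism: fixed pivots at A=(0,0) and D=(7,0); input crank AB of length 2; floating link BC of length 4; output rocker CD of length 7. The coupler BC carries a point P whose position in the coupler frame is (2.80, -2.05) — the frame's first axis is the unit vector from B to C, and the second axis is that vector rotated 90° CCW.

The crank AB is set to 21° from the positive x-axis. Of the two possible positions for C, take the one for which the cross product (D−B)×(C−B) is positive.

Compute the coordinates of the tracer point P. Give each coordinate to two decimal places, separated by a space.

A=(0,0), D=(7.00,0)
B = A + 2.00·(cos21°, sin21°) = (1.8672, 0.7167)
|BD| = 5.1826
circle(B,4.00) ∩ circle(D,7.00): a=-0.5924, h=3.9559
  candidates: C₊=(1.8275,4.7165) cross=20.502; C₋=(0.7334,-3.1192) cross=-20.502
  mode + wants cross > 0 → take C=(1.8275,4.7165) (cross=20.502)
ex = (C−B)/|BC| = (-0.0099,1.0000); ey = (-1.0000,-0.0099)
P = B + 2.80·ex + -2.05·ey = (3.8893,3.5369)

3.89 3.54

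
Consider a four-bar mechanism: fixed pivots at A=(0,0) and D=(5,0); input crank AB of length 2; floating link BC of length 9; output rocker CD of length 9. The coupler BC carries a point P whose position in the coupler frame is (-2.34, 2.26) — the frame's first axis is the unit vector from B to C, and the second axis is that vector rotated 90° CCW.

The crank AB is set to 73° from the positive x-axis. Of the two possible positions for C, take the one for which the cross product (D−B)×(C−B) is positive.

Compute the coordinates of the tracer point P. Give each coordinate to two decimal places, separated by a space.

-2.64 1.51

A=(0,0), D=(5.00,0)
B = A + 2.00·(cos73°, sin73°) = (0.5847, 1.9126)
|BD| = 4.8117
circle(B,9.00) ∩ circle(D,9.00): a=2.4059, h=8.6725
  candidates: C₊=(6.2396,8.9142) cross=41.729; C₋=(-0.6549,-7.0016) cross=-41.729
  mode + wants cross > 0 → take C=(6.2396,8.9142) (cross=41.729)
ex = (C−B)/|BC| = (0.6283,0.7780); ey = (-0.7780,0.6283)
P = B + -2.34·ex + 2.26·ey = (-2.6437,1.5122)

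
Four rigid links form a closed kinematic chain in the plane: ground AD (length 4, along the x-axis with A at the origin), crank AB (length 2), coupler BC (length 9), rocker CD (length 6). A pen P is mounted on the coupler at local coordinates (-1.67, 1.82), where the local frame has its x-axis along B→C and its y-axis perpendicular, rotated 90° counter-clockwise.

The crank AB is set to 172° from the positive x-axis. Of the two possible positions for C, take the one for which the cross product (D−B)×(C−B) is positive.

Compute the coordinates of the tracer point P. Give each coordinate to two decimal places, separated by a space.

A=(0,0), D=(4.00,0)
B = A + 2.00·(cos172°, sin172°) = (-1.9805, 0.2783)
|BD| = 5.9870
circle(B,9.00) ∩ circle(D,6.00): a=6.7516, h=5.9511
  candidates: C₊=(5.0405,5.9091) cross=35.629; C₋=(4.4871,-5.9802) cross=-35.629
  mode + wants cross > 0 → take C=(5.0405,5.9091) (cross=35.629)
ex = (C−B)/|BC| = (0.7801,0.6256); ey = (-0.6256,0.7801)
P = B + -1.67·ex + 1.82·ey = (-4.4220,0.6533)

-4.42 0.65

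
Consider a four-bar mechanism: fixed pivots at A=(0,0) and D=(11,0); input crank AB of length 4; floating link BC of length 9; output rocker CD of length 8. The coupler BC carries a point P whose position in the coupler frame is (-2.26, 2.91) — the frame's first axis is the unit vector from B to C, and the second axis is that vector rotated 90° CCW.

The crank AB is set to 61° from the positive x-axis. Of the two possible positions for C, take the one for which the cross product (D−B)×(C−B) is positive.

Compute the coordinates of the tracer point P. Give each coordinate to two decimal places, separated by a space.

A=(0,0), D=(11.00,0)
B = A + 4.00·(cos61°, sin61°) = (1.9392, 3.4985)
|BD| = 9.7127
circle(B,9.00) ∩ circle(D,8.00): a=5.7315, h=6.9390
  candidates: C₊=(9.7854,7.9073) cross=67.397; C₋=(4.7866,-5.0392) cross=-67.397
  mode + wants cross > 0 → take C=(9.7854,7.9073) (cross=67.397)
ex = (C−B)/|BC| = (0.8718,0.4899); ey = (-0.4899,0.8718)
P = B + -2.26·ex + 2.91·ey = (-1.4565,4.9283)

-1.46 4.93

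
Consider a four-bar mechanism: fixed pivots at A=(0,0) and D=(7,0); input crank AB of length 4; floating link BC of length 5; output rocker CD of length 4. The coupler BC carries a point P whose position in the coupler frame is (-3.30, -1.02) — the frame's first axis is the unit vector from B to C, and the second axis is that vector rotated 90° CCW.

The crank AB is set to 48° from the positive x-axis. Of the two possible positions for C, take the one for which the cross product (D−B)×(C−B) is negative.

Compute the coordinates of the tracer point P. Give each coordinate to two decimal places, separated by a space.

1.12 6.06

A=(0,0), D=(7.00,0)
B = A + 4.00·(cos48°, sin48°) = (2.6765, 2.9726)
|BD| = 5.2468
circle(B,5.00) ∩ circle(D,4.00): a=3.4811, h=3.5892
  candidates: C₊=(7.5785,3.9580) cross=18.832; C₋=(3.5115,-1.9572) cross=-18.832
  mode - wants cross < 0 → take C=(3.5115,-1.9572) (cross=-18.832)
ex = (C−B)/|BC| = (0.1670,-0.9860); ey = (0.9860,0.1670)
P = B + -3.30·ex + -1.02·ey = (1.1197,6.0559)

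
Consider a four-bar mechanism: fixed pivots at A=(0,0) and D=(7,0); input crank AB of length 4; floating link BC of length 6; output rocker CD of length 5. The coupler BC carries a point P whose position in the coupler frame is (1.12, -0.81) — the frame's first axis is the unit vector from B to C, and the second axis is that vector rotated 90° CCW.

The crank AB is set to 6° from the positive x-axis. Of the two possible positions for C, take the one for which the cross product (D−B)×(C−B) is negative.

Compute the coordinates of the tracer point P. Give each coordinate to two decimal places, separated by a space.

3.74 -0.94

A=(0,0), D=(7.00,0)
B = A + 4.00·(cos6°, sin6°) = (3.9781, 0.4181)
|BD| = 3.0507
circle(B,6.00) ∩ circle(D,5.00): a=3.3282, h=4.9923
  candidates: C₊=(7.9591,4.9071) cross=15.230; C₋=(6.5907,-4.9832) cross=-15.230
  mode - wants cross < 0 → take C=(6.5907,-4.9832) (cross=-15.230)
ex = (C−B)/|BC| = (0.4354,-0.9002); ey = (0.9002,0.4354)
P = B + 1.12·ex + -0.81·ey = (3.7366,-0.9428)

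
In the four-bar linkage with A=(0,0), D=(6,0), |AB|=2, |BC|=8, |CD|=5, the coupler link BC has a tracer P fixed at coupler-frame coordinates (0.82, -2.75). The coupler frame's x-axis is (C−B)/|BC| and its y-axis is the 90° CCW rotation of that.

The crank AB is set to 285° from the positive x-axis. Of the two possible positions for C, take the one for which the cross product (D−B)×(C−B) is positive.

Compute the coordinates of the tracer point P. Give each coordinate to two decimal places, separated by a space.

A=(0,0), D=(6.00,0)
B = A + 2.00·(cos285°, sin285°) = (0.5176, -1.9319)
|BD| = 5.8128
circle(B,8.00) ∩ circle(D,5.00): a=6.2611, h=4.9799
  candidates: C₊=(4.7678,4.8458) cross=28.947; C₋=(8.0778,-4.5478) cross=-28.947
  mode + wants cross > 0 → take C=(4.7678,4.8458) (cross=28.947)
ex = (C−B)/|BC| = (0.5313,0.8472); ey = (-0.8472,0.5313)
P = B + 0.82·ex + -2.75·ey = (3.2831,-2.6981)

3.28 -2.70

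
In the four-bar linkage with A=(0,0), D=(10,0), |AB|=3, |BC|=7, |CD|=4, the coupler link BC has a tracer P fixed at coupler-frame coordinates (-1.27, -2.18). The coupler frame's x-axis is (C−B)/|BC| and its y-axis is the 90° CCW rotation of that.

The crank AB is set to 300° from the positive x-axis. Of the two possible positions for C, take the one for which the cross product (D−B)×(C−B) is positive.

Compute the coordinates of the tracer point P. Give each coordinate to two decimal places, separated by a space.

2.05 -5.06

A=(0,0), D=(10.00,0)
B = A + 3.00·(cos300°, sin300°) = (1.5000, -2.5981)
|BD| = 8.8882
circle(B,7.00) ∩ circle(D,4.00): a=6.3005, h=3.0502
  candidates: C₊=(6.6337,2.1606) cross=27.111; C₋=(8.4169,-3.6734) cross=-27.111
  mode + wants cross > 0 → take C=(6.6337,2.1606) (cross=27.111)
ex = (C−B)/|BC| = (0.7334,0.6798); ey = (-0.6798,0.7334)
P = B + -1.27·ex + -2.18·ey = (2.0506,-5.0602)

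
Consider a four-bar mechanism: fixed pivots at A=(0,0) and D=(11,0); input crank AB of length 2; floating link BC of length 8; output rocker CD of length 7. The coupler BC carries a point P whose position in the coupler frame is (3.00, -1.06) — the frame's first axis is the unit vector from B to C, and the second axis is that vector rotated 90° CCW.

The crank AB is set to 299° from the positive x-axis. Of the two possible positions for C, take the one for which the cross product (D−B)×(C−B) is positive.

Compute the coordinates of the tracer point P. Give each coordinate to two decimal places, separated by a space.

3.62 0.02

A=(0,0), D=(11.00,0)
B = A + 2.00·(cos299°, sin299°) = (0.9696, -1.7492)
|BD| = 10.1818
circle(B,8.00) ∩ circle(D,7.00): a=5.8275, h=5.4809
  candidates: C₊=(5.7688,4.6513) cross=55.805; C₋=(7.6521,-6.1475) cross=-55.805
  mode + wants cross > 0 → take C=(5.7688,4.6513) (cross=55.805)
ex = (C−B)/|BC| = (0.5999,0.8001); ey = (-0.8001,0.5999)
P = B + 3.00·ex + -1.06·ey = (3.6174,0.0151)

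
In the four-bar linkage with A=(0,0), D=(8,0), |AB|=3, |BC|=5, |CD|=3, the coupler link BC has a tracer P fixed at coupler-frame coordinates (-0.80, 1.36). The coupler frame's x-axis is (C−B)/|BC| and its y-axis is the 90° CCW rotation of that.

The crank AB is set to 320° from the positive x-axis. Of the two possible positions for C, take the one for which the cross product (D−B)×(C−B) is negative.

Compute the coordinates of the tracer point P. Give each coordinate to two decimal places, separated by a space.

1.78 -0.44

A=(0,0), D=(8.00,0)
B = A + 3.00·(cos320°, sin320°) = (2.2981, -1.9284)
|BD| = 6.0191
circle(B,5.00) ∩ circle(D,3.00): a=4.3387, h=2.4852
  candidates: C₊=(5.6119,1.8158) cross=14.959; C₋=(7.2043,-2.8925) cross=-14.959
  mode - wants cross < 0 → take C=(7.2043,-2.8925) (cross=-14.959)
ex = (C−B)/|BC| = (0.9812,-0.1928); ey = (0.1928,0.9812)
P = B + -0.80·ex + 1.36·ey = (1.7754,-0.4396)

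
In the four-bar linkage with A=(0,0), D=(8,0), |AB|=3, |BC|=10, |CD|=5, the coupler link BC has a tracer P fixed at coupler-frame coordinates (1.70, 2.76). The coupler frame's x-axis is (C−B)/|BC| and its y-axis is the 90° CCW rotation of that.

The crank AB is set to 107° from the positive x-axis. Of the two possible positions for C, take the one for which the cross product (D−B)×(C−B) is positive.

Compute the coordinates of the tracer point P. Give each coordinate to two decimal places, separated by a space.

0.22 5.92

A=(0,0), D=(8.00,0)
B = A + 3.00·(cos107°, sin107°) = (-0.8771, 2.8689)
|BD| = 9.3292
circle(B,10.00) ∩ circle(D,5.00): a=8.6842, h=4.9582
  candidates: C₊=(8.9111,4.9163) cross=46.256; C₋=(5.8615,-4.5196) cross=-46.256
  mode + wants cross > 0 → take C=(8.9111,4.9163) (cross=46.256)
ex = (C−B)/|BC| = (0.9788,0.2047); ey = (-0.2047,0.9788)
P = B + 1.70·ex + 2.76·ey = (0.2218,5.9185)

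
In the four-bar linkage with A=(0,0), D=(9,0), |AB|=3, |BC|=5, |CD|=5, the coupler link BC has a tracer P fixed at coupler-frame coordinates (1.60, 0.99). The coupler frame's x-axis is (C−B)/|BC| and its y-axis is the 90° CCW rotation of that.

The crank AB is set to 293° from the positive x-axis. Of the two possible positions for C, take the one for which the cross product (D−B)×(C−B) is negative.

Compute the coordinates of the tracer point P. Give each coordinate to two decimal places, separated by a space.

A=(0,0), D=(9.00,0)
B = A + 3.00·(cos293°, sin293°) = (1.1722, -2.7615)
|BD| = 8.3006
circle(B,5.00) ∩ circle(D,5.00): a=4.1503, h=2.7883
  candidates: C₊=(4.1584,1.2488) cross=23.145; C₋=(6.0137,-4.0103) cross=-23.145
  mode - wants cross < 0 → take C=(6.0137,-4.0103) (cross=-23.145)
ex = (C−B)/|BC| = (0.9683,-0.2498); ey = (0.2498,0.9683)
P = B + 1.60·ex + 0.99·ey = (2.9687,-2.2025)

2.97 -2.20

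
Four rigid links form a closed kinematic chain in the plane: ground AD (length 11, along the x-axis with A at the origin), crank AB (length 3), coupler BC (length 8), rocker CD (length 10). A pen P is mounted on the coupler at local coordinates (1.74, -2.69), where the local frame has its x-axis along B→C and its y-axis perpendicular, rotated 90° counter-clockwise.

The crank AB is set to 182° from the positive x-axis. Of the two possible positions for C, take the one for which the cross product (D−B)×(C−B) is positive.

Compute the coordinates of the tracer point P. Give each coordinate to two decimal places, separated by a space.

0.13 -0.78

A=(0,0), D=(11.00,0)
B = A + 3.00·(cos182°, sin182°) = (-2.9982, -0.1047)
|BD| = 13.9986
circle(B,8.00) ∩ circle(D,10.00): a=5.7134, h=5.5997
  candidates: C₊=(2.6732,5.5376) cross=78.388; C₋=(2.7570,-5.6615) cross=-78.388
  mode + wants cross > 0 → take C=(2.6732,5.5376) (cross=78.388)
ex = (C−B)/|BC| = (0.7089,0.7053); ey = (-0.7053,0.7089)
P = B + 1.74·ex + -2.69·ey = (0.1326,-0.7845)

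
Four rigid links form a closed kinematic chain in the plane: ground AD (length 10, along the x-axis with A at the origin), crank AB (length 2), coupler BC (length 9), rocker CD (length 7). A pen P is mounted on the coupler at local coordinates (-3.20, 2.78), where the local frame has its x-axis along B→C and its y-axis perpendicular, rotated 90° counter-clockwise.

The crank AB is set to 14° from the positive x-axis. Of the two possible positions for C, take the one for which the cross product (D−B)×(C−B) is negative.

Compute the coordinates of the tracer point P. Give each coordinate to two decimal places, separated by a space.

2.12 4.72

A=(0,0), D=(10.00,0)
B = A + 2.00·(cos14°, sin14°) = (1.9406, 0.4838)
|BD| = 8.0739
circle(B,9.00) ∩ circle(D,7.00): a=6.0186, h=6.6915
  candidates: C₊=(8.3494,6.8026) cross=54.026; C₋=(7.5474,-6.5563) cross=-54.026
  mode - wants cross < 0 → take C=(7.5474,-6.5563) (cross=-54.026)
ex = (C−B)/|BC| = (0.6230,-0.7822); ey = (0.7822,0.6230)
P = B + -3.20·ex + 2.78·ey = (2.1217,4.7189)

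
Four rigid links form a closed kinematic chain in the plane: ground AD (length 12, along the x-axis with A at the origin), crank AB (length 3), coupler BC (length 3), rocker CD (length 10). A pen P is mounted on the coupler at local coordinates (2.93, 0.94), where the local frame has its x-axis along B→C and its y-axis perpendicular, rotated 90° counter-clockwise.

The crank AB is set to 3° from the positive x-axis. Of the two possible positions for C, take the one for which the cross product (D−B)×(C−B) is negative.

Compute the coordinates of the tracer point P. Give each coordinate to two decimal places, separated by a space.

A=(0,0), D=(12.00,0)
B = A + 3.00·(cos3°, sin3°) = (2.9959, 0.1570)
|BD| = 9.0055
circle(B,3.00) ∩ circle(D,10.00): a=-0.5497, h=2.9492
  candidates: C₊=(2.4977,3.1153) cross=26.559; C₋=(2.3948,-2.7822) cross=-26.559
  mode - wants cross < 0 → take C=(2.3948,-2.7822) (cross=-26.559)
ex = (C−B)/|BC| = (-0.2004,-0.9797); ey = (0.9797,-0.2004)
P = B + 2.93·ex + 0.94·ey = (3.3298,-2.9019)

3.33 -2.90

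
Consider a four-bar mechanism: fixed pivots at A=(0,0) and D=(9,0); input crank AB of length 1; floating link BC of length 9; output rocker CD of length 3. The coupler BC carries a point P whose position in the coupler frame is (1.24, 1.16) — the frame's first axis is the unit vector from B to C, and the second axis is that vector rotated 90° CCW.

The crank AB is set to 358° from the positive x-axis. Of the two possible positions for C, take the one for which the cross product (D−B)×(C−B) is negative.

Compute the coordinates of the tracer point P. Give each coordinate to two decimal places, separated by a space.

A=(0,0), D=(9.00,0)
B = A + 1.00·(cos358°, sin358°) = (0.9994, -0.0349)
|BD| = 8.0007
circle(B,9.00) ∩ circle(D,3.00): a=8.5000, h=2.9582
  candidates: C₊=(9.4864,2.9603) cross=23.667; C₋=(9.5122,-2.9560) cross=-23.667
  mode - wants cross < 0 → take C=(9.5122,-2.9560) (cross=-23.667)
ex = (C−B)/|BC| = (0.9459,-0.3246); ey = (0.3246,0.9459)
P = B + 1.24·ex + 1.16·ey = (2.5488,0.6598)

2.55 0.66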